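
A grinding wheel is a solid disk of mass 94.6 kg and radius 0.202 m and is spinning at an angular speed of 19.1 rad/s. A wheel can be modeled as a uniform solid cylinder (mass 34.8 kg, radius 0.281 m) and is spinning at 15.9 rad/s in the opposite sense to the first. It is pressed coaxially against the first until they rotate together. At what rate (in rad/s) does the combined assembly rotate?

|ω_f| ≈ 4.55 rad/s

The coupling torques are internal; angular momentum about the shared axis is conserved.
Moments of inertia: I_A = ½(94.6)(0.202)² = 1.930 kg·m²; I_B = ½(34.8)(0.281)² = 1.374 kg·m².
Taking A's sense as positive: L = (1.930)(19.1) − (1.374)(15.9) = 15.02 kg·m²·rad/s.
Combined I = 1.930 + 1.374 = 3.304 kg·m².
ω_f = L / I = 15.02 / 3.304 = 4.546 rad/s.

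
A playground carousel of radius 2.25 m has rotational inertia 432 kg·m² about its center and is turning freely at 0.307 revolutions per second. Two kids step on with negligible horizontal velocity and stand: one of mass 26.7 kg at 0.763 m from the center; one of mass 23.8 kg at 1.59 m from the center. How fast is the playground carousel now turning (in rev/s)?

No external torque acts about the center; L_before = L_after.
Added inertia Σmr² = (26.7)(0.763)² + (23.8)(1.59)² = 75.71 kg·m²; I_f = 432.0 + 75.71 = 507.7 kg·m².
ω_f = I_p ω_i / I_f = (432.0)(0.307) / 507.7 = 0.2612 rev/s.

ω_f ≈ 0.261 rev/s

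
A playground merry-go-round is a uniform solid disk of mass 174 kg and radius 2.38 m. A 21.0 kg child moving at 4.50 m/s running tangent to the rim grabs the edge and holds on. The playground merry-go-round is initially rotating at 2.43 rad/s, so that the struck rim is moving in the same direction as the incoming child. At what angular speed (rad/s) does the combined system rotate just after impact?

|ω_f| ≈ 2.33 rad/s

About the axle the impulsive forces during the collision are internal, so angular momentum about that axis is conserved.
I_p = ½(174)(2.38)² = 492.8 kg·m². Taking the sense of the child's angular momentum as positive, L_{child} = m v R = (21.0)(4.50)(2.38) = 224.9 kg·m²/s.
L_i = +I_p ω_p + m v R = +(492.8)(2.43) + 224.9 = 1422 kg·m²/s.
After sticking, I_f = I_p + m R² = 492.8 + (21.0)(2.38)² = 611.8 kg·m².
ω_f = L_i / I_f = 1422 / 611.8 = 2.325 rad/s.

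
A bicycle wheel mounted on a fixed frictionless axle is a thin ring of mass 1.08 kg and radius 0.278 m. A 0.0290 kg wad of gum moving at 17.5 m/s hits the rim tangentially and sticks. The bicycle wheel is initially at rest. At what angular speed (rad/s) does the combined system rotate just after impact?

|ω_f| ≈ 1.65 rad/s

The axle reaction passes through the axle and exerts no torque about it; angular momentum about the axle is conserved through the impact.
I_p = (1.08)(0.278)² = 0.08347 kg·m². Taking the sense of the wad of gum's angular momentum as positive, L_{wad} = m v R = (0.0290)(17.5)(0.278) = 0.1411 kg·m²/s.
L_i = 0 + 0.1411 = 0.1411 kg·m²/s.
After sticking, I_f = I_p + m R² = 0.08347 + (0.0290)(0.278)² = 0.08571 kg·m².
ω_f = L_i / I_f = 0.1411 / 0.08571 = 1.646 rad/s.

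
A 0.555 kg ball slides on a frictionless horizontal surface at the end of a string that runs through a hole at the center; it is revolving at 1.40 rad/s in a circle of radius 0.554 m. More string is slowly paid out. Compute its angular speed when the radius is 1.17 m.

ω₂ ≈ 0.314 rad/s

No torque about the axis ⇒ m r₁² ω₁ = m r₂² ω₂.
ω₂ = ω₁ (r₁/r₂)² = (1.40)(0.554/1.17)² = 0.3139 rad/s.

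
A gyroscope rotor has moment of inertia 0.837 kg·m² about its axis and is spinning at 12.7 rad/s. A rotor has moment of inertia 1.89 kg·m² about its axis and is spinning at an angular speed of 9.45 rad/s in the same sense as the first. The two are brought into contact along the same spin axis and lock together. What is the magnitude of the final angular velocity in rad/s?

The coupling torques are internal; angular momentum about the shared axis is conserved.
Taking A's sense as positive: L = (0.8370)(12.7) + (1.890)(9.45) = 28.49 kg·m²·rad/s.
Combined I = 0.8370 + 1.890 = 2.727 kg·m².
ω_f = L / I = 28.49 / 2.727 = 10.45 rad/s.

|ω_f| ≈ 10.4 rad/s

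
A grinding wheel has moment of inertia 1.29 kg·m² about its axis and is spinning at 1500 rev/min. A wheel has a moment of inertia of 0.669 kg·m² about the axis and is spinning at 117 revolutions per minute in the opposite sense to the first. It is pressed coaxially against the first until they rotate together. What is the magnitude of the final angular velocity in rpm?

|ω_f| ≈ 948 rpm

The coupling torques are internal; angular momentum about the shared axis is conserved.
Taking A's sense as positive: L = (1.290)(1500) − (0.6690)(117) = 1857 kg·m²·rpm.
Combined I = 1.290 + 0.6690 = 1.959 kg·m².
ω_f = L / I = 1857 / 1.959 = 947.8 rpm.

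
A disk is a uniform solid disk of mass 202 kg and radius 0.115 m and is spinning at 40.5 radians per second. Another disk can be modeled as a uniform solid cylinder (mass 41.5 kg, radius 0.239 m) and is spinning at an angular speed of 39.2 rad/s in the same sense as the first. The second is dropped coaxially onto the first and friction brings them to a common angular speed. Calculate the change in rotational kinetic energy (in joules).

ΔKE ≈ -0.531 J

No external torque acts about the common axis, so total angular momentum is conserved.
Moments of inertia: I_A = ½(202)(0.115)² = 1.336 kg·m²; I_B = ½(41.5)(0.239)² = 1.185 kg·m².
Taking A's sense as positive: L = (1.336)(40.5) + (1.185)(39.2) = 100.6 kg·m²·rad/s.
Combined I = 1.336 + 1.185 = 2.521 kg·m².
ω_f = L / I = 100.6 / 2.521 = 39.89 rad/s.
KE_i = ½ΣIω² = 2006 J; KE_f = ½(2.521)(39.89)² = 2006 J.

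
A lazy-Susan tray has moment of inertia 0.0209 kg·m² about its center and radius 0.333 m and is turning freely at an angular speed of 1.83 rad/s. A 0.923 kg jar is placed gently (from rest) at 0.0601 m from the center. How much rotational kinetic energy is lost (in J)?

energy lost ≈ 0.00481 J

No external torque acts about the center; L_before = L_after.
Added inertia Σmr² = (0.923)(0.0601)² = 0.003334 kg·m²; I_f = 0.02090 + 0.003334 = 0.02423 kg·m².
ω_f = I_p ω_i / I_f = (0.02090)(1.83) / 0.02423 = 1.578 rad/s.
KE_i = ½(0.02090)(1.830 rad/s)² = 0.03500 J; KE_f = ½(0.02423)(1.578)² = 0.03018 J.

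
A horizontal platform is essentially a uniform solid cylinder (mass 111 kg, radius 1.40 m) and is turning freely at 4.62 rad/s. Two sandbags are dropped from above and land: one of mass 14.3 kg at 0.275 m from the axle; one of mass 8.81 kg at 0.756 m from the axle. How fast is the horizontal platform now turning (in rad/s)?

ω_f ≈ 4.37 rad/s

The added mass arrives with no angular momentum about the axle, and any external torque about the axle is negligible, so the system's angular momentum is conserved.
I_p = ½(111)(1.40)² = 108.8 kg·m².
Added inertia Σmr² = (14.3)(0.275)² + (8.81)(0.756)² = 6.117 kg·m²; I_f = 108.8 + 6.117 = 114.9 kg·m².
ω_f = I_p ω_i / I_f = (108.8)(4.62) / 114.9 = 4.374 rad/s.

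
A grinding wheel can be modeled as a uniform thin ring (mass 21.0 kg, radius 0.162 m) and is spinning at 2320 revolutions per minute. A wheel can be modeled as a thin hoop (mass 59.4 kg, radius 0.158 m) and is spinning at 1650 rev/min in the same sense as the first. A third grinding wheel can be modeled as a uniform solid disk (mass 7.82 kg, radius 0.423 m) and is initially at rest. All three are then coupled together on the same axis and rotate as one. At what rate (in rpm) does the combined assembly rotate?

|ω_f| ≈ 1360 rpm

The coupling torques are internal; angular momentum about the shared axis is conserved.
Moments of inertia: I_A = (21.0)(0.162)² = 0.5511 kg·m²; I_B = (59.4)(0.158)² = 1.483 kg·m²; I_C = ½(7.82)(0.423)² = 0.6996 kg·m².
Taking A's sense as positive: L = (0.5511)(2320) + (1.483)(1650) = 3725 kg·m²·rpm.
Combined I = 0.5511 + 1.483 + 0.6996 = 2.734 kg·m².
ω_f = L / I = 3725 / 2.734 = 1363 rpm.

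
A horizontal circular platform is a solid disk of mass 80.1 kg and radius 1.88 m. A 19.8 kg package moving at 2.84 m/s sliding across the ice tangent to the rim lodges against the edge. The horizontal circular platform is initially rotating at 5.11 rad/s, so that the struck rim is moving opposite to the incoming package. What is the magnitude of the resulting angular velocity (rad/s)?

|ω_f| ≈ 2.92 rad/s

About the central axle the impulsive forces during the collision are internal, so angular momentum about that axis is conserved.
I_p = ½(80.1)(1.88)² = 141.6 kg·m². Taking the sense of the package's angular momentum as positive, L_{package} = m v R = (19.8)(2.84)(1.88) = 105.7 kg·m²/s.
L_i = −I_p ω_p + m v R = −(141.6)(5.11) + 105.7 = -617.6 kg·m²/s.
After sticking, I_f = I_p + m R² = 141.6 + (19.8)(1.88)² = 211.5 kg·m².
ω_f = L_i / I_f = -617.6 / 211.5 = -2.920 rad/s.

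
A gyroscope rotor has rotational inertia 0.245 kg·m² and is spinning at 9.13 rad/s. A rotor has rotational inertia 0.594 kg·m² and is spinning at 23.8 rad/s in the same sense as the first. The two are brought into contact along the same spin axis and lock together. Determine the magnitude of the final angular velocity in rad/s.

|ω_f| ≈ 19.5 rad/s

No external torque acts about the common axis, so total angular momentum is conserved.
Taking A's sense as positive: L = (0.2450)(9.13) + (0.5940)(23.8) = 16.37 kg·m²·rad/s.
Combined I = 0.2450 + 0.5940 = 0.8390 kg·m².
ω_f = L / I = 16.37 / 0.8390 = 19.52 rad/s.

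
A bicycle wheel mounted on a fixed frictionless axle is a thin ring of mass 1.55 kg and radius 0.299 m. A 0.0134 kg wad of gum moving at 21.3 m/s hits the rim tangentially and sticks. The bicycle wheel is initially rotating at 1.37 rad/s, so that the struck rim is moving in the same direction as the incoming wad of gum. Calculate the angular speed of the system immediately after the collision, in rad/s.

About the axle the impulsive forces during the collision are internal, so angular momentum about that axis is conserved.
I_p = (1.55)(0.299)² = 0.1386 kg·m². Taking the sense of the wad of gum's angular momentum as positive, L_{wad} = m v R = (0.0134)(21.3)(0.299) = 0.08534 kg·m²/s.
L_i = +I_p ω_p + m v R = +(0.1386)(1.37) + 0.08534 = 0.2752 kg·m²/s.
After sticking, I_f = I_p + m R² = 0.1386 + (0.0134)(0.299)² = 0.1398 kg·m².
ω_f = L_i / I_f = 0.2752 / 0.1398 = 1.969 rad/s.

|ω_f| ≈ 1.97 rad/s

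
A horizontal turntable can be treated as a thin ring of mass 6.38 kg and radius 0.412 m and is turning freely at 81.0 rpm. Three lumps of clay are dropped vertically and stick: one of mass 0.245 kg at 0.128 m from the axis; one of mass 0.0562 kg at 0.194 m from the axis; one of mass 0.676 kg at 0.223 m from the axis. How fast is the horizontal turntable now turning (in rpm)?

No external torque acts about the axis; L_before = L_after.
I_p = (6.38)(0.412)² = 1.083 kg·m².
Added inertia Σmr² = (0.245)(0.128)² + (0.0562)(0.194)² + (0.676)(0.223)² = 0.03975 kg·m²; I_f = 1.083 + 0.03975 = 1.123 kg·m².
ω_f = I_p ω_i / I_f = (1.083)(81.0) / 1.123 = 78.13 rpm.

ω_f ≈ 78.1 rpm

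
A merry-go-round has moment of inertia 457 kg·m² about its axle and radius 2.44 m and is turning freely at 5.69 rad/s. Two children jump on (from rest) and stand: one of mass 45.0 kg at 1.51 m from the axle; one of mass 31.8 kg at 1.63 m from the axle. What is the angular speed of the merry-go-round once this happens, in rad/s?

The added mass arrives with no angular momentum about the axle, and any external torque about the axle is negligible, so the system's angular momentum is conserved.
Added inertia Σmr² = (45.0)(1.51)² + (31.8)(1.63)² = 187.1 kg·m²; I_f = 457.0 + 187.1 = 644.1 kg·m².
ω_f = I_p ω_i / I_f = (457.0)(5.69) / 644.1 = 4.037 rad/s.

ω_f ≈ 4.04 rad/s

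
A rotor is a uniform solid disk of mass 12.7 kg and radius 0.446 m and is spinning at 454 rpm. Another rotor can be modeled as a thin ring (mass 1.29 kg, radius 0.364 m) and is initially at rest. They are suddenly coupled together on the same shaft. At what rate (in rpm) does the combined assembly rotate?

The coupling torques are internal; angular momentum about the shared axis is conserved.
Moments of inertia: I_A = ½(12.7)(0.446)² = 1.263 kg·m²; I_B = (1.29)(0.364)² = 0.1709 kg·m².
Taking A's sense as positive: L = (1.263)(454) = 573.5 kg·m²·rpm.
Combined I = 1.263 + 0.1709 = 1.434 kg·m².
ω_f = L / I = 573.5 / 1.434 = 399.9 rpm.

|ω_f| ≈ 400 rpm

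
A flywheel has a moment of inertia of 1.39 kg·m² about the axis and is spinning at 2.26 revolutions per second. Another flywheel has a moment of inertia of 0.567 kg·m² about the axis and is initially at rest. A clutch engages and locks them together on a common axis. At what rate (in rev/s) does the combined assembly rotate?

The coupling torques are internal; angular momentum about the shared axis is conserved.
Taking A's sense as positive: L = (1.390)(2.26) = 3.141 kg·m²·rev/s.
Combined I = 1.390 + 0.5670 = 1.957 kg·m².
ω_f = L / I = 3.141 / 1.957 = 1.605 rev/s.

|ω_f| ≈ 1.61 rev/s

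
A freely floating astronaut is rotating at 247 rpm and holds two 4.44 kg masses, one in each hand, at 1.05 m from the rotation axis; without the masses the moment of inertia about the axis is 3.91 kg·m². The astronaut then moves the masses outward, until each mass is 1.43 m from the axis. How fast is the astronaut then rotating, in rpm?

ω₂ ≈ 153 rpm

With no external torque about the axis, L is conserved: I₁ω₁ = I₂ω₂.
I₁ = 3.91 + 2(4.44)(1.05)² = 13.70 kg·m²; I₂ = 3.91 + 2(4.44)(1.43)² = 22.07 kg·m².
ω₂ = I₁ω₁ / I₂ = (13.70)(247 rpm) / (22.07) = 153.3 rpm.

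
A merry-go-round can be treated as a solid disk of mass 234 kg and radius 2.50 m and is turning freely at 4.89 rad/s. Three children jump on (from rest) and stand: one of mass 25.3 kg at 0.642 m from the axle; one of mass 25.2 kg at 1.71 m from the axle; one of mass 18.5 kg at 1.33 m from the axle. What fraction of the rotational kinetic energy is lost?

No external torque acts about the axle; L_before = L_after.
I_p = ½(234)(2.50)² = 731.2 kg·m².
Added inertia Σmr² = (25.3)(0.642)² + (25.2)(1.71)² + (18.5)(1.33)² = 116.8 kg·m²; I_f = 731.2 + 116.8 = 848.1 kg·m².
ω_f = I_p ω_i / I_f = (731.2)(4.89) / 848.1 = 4.216 rad/s.
KE_i = ½(731.2)(4.890 rad/s)² = 8743 J; KE_f = ½(848.1)(4.216)² = 7538 J.
Fraction lost = 0.1378.

fraction ≈ 0.138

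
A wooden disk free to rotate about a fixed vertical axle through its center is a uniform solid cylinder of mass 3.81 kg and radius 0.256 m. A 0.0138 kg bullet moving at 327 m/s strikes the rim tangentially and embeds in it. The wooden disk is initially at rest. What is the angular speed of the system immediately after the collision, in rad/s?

|ω_f| ≈ 9.19 rad/s

The axle reaction passes through the axle and exerts no torque about it; angular momentum about the axle is conserved through the impact.
I_p = ½(3.81)(0.256)² = 0.1248 kg·m². Taking the sense of the bullet's angular momentum as positive, L_{bullet} = m v R = (0.0138)(327)(0.256) = 1.155 kg·m²/s.
L_i = 0 + 1.155 = 1.155 kg·m²/s.
After sticking, I_f = I_p + m R² = 0.1248 + (0.0138)(0.256)² = 0.1258 kg·m².
ω_f = L_i / I_f = 1.155 / 0.1258 = 9.187 rad/s.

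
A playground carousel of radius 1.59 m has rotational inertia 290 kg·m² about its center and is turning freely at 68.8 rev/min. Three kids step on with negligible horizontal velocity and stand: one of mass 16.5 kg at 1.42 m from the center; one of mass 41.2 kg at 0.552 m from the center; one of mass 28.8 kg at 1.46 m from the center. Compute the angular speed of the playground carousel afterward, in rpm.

The added mass arrives with no angular momentum about the center, and any external torque about the center is negligible, so the system's angular momentum is conserved.
Added inertia Σmr² = (16.5)(1.42)² + (41.2)(0.552)² + (28.8)(1.46)² = 107.2 kg·m²; I_f = 290.0 + 107.2 = 397.2 kg·m².
ω_f = I_p ω_i / I_f = (290.0)(68.8) / 397.2 = 50.23 rpm.

ω_f ≈ 50.2 rpm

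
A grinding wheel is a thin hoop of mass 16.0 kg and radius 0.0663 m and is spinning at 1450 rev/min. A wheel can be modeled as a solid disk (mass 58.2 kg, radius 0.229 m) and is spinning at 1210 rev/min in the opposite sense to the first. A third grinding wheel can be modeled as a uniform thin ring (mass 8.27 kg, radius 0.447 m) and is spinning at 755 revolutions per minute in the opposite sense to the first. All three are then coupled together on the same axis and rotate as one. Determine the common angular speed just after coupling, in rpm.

The coupling torques are internal; angular momentum about the shared axis is conserved.
Moments of inertia: I_A = (16.0)(0.0663)² = 0.07033 kg·m²; I_B = ½(58.2)(0.229)² = 1.526 kg·m²; I_C = (8.27)(0.447)² = 1.652 kg·m².
Taking A's sense as positive: L = (0.07033)(1450) − (1.526)(1210) − (1.652)(755) = -2992 kg·m²·rpm.
Combined I = 0.07033 + 1.526 + 1.652 = 3.249 kg·m².
ω_f = L / I = -2992 / 3.249 = -921.0 rpm.

|ω_f| ≈ 921 rpm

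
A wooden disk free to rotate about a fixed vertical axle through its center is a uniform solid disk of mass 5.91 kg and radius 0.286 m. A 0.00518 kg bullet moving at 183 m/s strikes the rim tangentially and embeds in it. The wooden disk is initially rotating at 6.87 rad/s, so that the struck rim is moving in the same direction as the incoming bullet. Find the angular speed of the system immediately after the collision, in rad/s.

About the axle the impulsive forces during the collision are internal, so angular momentum about that axis is conserved.
I_p = ½(5.91)(0.286)² = 0.2417 kg·m². Taking the sense of the bullet's angular momentum as positive, L_{bullet} = m v R = (0.00518)(183)(0.286) = 0.2711 kg·m²/s.
L_i = +I_p ω_p + m v R = +(0.2417)(6.87) + 0.2711 = 1.932 kg·m²/s.
After sticking, I_f = I_p + m R² = 0.2417 + (0.00518)(0.286)² = 0.2421 kg·m².
ω_f = L_i / I_f = 1.932 / 0.2421 = 7.978 rad/s.

|ω_f| ≈ 7.98 rad/s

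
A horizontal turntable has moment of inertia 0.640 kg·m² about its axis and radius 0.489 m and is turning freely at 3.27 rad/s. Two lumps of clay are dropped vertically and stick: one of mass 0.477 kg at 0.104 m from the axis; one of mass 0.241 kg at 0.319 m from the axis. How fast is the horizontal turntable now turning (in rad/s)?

No external torque acts about the axis; L_before = L_after.
Added inertia Σmr² = (0.477)(0.104)² + (0.241)(0.319)² = 0.02968 kg·m²; I_f = 0.6400 + 0.02968 = 0.6697 kg·m².
ω_f = I_p ω_i / I_f = (0.6400)(3.27) / 0.6697 = 3.125 rad/s.

ω_f ≈ 3.13 rad/s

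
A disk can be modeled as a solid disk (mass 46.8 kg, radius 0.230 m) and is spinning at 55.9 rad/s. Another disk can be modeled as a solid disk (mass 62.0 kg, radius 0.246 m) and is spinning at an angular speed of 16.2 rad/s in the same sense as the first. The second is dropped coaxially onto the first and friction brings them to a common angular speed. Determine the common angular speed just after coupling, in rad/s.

|ω_f| ≈ 32.0 rad/s

The coupling torques are internal; angular momentum about the shared axis is conserved.
Moments of inertia: I_A = ½(46.8)(0.230)² = 1.238 kg·m²; I_B = ½(62.0)(0.246)² = 1.876 kg·m².
Taking A's sense as positive: L = (1.238)(55.9) + (1.876)(16.2) = 99.59 kg·m²·rad/s.
Combined I = 1.238 + 1.876 = 3.114 kg·m².
ω_f = L / I = 99.59 / 3.114 = 31.98 rad/s.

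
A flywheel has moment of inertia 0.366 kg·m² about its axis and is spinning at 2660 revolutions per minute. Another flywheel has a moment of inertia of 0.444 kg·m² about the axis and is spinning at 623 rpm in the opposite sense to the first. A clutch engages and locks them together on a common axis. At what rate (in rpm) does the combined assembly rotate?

The coupling torques are internal; angular momentum about the shared axis is conserved.
Taking A's sense as positive: L = (0.3660)(2660) − (0.4440)(623) = 696.9 kg·m²·rpm.
Combined I = 0.3660 + 0.4440 = 0.8100 kg·m².
ω_f = L / I = 696.9 / 0.8100 = 860.4 rpm.

|ω_f| ≈ 860 rpm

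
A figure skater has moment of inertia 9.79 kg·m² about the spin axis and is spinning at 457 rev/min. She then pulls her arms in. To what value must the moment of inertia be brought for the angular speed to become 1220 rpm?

With no external torque about the axis, L is conserved: I₁ω₁ = I₂ω₂.
I₂ = I₁ω₁ / ω₂ = (9.79)(457) / (1220) = 3.667 kg·m².

I₂ ≈ 3.67 kg·m²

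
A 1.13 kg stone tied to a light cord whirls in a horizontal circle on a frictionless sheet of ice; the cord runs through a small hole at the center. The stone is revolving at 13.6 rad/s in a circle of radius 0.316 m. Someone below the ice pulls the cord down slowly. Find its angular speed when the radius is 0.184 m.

ω₂ ≈ 40.1 rad/s

The constraining force is radial, so m r² ω about the center is conserved.
ω₂ = ω₁ (r₁/r₂)² = (13.6)(0.316/0.184)² = 40.11 rad/s.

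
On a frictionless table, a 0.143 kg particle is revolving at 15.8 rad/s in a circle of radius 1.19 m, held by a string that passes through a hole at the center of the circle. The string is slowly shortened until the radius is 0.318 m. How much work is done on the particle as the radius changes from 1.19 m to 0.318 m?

W ≈ 329 J

The constraining force is radial, so m r² ω about the center is conserved.
ω₂ = ω₁ (r₁/r₂)² = (15.8)(1.19/0.318)² = 221.3 rad/s.
W = ΔKE = ½m(v₂² − v₁²) = 328.7 J.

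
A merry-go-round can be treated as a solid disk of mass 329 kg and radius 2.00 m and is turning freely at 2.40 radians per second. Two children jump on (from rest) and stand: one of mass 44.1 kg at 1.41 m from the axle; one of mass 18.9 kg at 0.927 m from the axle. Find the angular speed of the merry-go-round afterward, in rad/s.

No external torque acts about the axle; L_before = L_after.
I_p = ½(329)(2.00)² = 658.0 kg·m².
Added inertia Σmr² = (44.1)(1.41)² + (18.9)(0.927)² = 103.9 kg·m²; I_f = 658.0 + 103.9 = 761.9 kg·m².
ω_f = I_p ω_i / I_f = (658.0)(2.40) / 761.9 = 2.073 rad/s.

ω_f ≈ 2.07 rad/s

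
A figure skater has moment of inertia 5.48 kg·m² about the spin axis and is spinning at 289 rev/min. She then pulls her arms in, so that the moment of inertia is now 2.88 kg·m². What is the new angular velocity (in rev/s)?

With no external torque about the axis, L is conserved: I₁ω₁ = I₂ω₂.
ω₂ = I₁ω₁ / I₂ = (5.480)(289 rpm) / (2.880) = 549.9 rpm = 9.165 rev/s.

ω₂ ≈ 9.17 rev/s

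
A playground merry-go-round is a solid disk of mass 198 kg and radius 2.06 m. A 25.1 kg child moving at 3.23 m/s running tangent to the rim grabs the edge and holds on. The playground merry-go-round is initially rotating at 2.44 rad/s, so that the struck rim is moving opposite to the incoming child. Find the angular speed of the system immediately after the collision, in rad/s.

|ω_f| ≈ 1.63 rad/s

The axle reaction passes through the axle and exerts no torque about it; angular momentum about the axle is conserved through the impact.
I_p = ½(198)(2.06)² = 420.1 kg·m². Taking the sense of the child's angular momentum as positive, L_{child} = m v R = (25.1)(3.23)(2.06) = 167.0 kg·m²/s.
L_i = −I_p ω_p + m v R = −(420.1)(2.44) + 167.0 = -858.1 kg·m²/s.
After sticking, I_f = I_p + m R² = 420.1 + (25.1)(2.06)² = 526.6 kg·m².
ω_f = L_i / I_f = -858.1 / 526.6 = -1.629 rad/s.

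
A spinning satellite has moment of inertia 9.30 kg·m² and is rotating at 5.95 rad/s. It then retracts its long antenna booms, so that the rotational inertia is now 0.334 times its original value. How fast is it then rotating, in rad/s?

ω₂ ≈ 17.8 rad/s

No external torque acts about the spin axis, so angular momentum is conserved.
I₂ = 0.334 × 9.30 = 3.106 kg·m².
ω₂ = I₁ω₁ / I₂ = (9.300)(5.95 rad/s) / (3.106) = 17.81 rad/s.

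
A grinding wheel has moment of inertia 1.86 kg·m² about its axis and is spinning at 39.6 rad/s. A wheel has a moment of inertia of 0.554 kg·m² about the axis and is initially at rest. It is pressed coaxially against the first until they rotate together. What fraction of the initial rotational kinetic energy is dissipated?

The coupling torques are internal; angular momentum about the shared axis is conserved.
Taking A's sense as positive: L = (1.860)(39.6) = 73.66 kg·m²·rad/s.
Combined I = 1.860 + 0.5540 = 2.414 kg·m².
ω_f = L / I = 73.66 / 2.414 = 30.51 rad/s.
KE_i = ½ΣIω² = 1458 J; KE_f = ½(2.414)(30.51)² = 1124 J.
Fraction dissipated = (KE_i − KE_f)/KE_i = 0.2295.

fraction ≈ 0.229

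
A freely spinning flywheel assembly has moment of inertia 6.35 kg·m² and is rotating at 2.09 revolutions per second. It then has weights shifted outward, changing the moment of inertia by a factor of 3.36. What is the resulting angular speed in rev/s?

With no external torque about the axis, L is conserved: I₁ω₁ = I₂ω₂.
I₂ = 3.36 × 6.35 = 21.34 kg·m².
ω₂ = I₁ω₁ / I₂ = (6.350)(2.09 rev/s) / (21.34) = 0.6220 rev/s.

ω₂ ≈ 0.622 rev/s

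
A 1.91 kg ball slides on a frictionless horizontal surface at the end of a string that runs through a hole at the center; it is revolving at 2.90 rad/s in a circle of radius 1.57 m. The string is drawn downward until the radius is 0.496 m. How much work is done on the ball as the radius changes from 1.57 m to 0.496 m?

W ≈ 179 J

The constraining force is radial, so m r² ω about the center is conserved.
ω₂ = ω₁ (r₁/r₂)² = (2.90)(1.57/0.496)² = 29.06 rad/s.
W = ΔKE = ½m(v₂² − v₁²) = 178.6 J.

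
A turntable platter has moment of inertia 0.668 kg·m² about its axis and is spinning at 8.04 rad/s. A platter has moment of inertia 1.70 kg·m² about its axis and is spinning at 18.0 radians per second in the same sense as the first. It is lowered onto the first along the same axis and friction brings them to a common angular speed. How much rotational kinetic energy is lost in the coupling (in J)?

ΔKE lost ≈ 23.8 J

The coupling torques are internal; angular momentum about the shared axis is conserved.
Taking A's sense as positive: L = (0.6680)(8.04) + (1.700)(18.0) = 35.97 kg·m²·rad/s.
Combined I = 0.6680 + 1.700 = 2.368 kg·m².
ω_f = L / I = 35.97 / 2.368 = 15.19 rad/s.
KE_i = ½ΣIω² = 297.0 J; KE_f = ½(2.368)(15.19)² = 273.2 J.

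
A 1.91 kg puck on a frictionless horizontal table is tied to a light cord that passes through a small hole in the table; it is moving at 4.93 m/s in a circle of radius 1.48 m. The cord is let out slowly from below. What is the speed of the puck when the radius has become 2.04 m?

v₂ ≈ 3.58 m/s

The only horizontal force on the mass is along the cord (radial), so it exerts no torque about the hole and angular momentum m v r is conserved.
v₂ = v₁ r₁ / r₂ = (4.93)(1.48) / (2.04) = 3.577 m/s.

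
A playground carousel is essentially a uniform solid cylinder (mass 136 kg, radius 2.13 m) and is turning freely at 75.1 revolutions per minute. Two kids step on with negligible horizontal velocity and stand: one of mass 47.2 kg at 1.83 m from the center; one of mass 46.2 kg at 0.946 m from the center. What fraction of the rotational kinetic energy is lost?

The added mass arrives with no angular momentum about the center, and any external torque about the center is negligible, so the system's angular momentum is conserved.
I_p = ½(136)(2.13)² = 308.5 kg·m².
Added inertia Σmr² = (47.2)(1.83)² + (46.2)(0.946)² = 199.4 kg·m²; I_f = 308.5 + 199.4 = 507.9 kg·m².
ω_f = I_p ω_i / I_f = (308.5)(75.1) / 507.9 = 45.62 rpm.
KE_i = ½(308.5)(7.864 rad/s)² = 9541 J; KE_f = ½(507.9)(4.777)² = 5795 J.
Fraction lost = 0.3926.

fraction ≈ 0.393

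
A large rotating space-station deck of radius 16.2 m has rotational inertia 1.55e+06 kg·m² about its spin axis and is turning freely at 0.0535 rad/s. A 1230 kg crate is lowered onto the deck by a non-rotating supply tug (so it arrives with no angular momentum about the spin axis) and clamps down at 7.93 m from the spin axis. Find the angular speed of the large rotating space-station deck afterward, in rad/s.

ω_f ≈ 0.0510 rad/s

No external torque acts about the spin axis; L_before = L_after.
Added inertia Σmr² = (1230)(7.93)² = 77350 kg·m²; I_f = 1.550e+06 + 77350 = 1.627e+06 kg·m².
ω_f = I_p ω_i / I_f = (1.550e+06)(0.0535) / 1.627e+06 = 0.05096 rad/s.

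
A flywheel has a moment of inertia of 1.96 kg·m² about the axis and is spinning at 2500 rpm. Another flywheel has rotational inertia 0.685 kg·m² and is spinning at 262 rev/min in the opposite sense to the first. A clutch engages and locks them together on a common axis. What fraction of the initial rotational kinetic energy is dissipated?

The coupling torques are internal; angular momentum about the shared axis is conserved.
Taking A's sense as positive: L = (1.960)(2500) − (0.6850)(262) = 4721 kg·m²·rpm.
Combined I = 1.960 + 0.6850 = 2.645 kg·m².
ω_f = L / I = 4721 / 2.645 = 1785 rpm.
KE_i = ½ΣIω² = 67430 J; KE_f = ½(2.645)(186.9)² = 46190 J.
Fraction dissipated = (KE_i − KE_f)/KE_i = 0.3149.

fraction ≈ 0.315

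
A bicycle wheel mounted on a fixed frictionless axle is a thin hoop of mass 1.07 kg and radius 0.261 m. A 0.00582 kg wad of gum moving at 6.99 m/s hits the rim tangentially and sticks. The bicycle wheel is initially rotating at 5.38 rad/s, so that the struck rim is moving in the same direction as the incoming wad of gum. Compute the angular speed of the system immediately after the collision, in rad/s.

|ω_f| ≈ 5.50 rad/s

The axle reaction passes through the axle and exerts no torque about it; angular momentum about the axle is conserved through the impact.
I_p = (1.07)(0.261)² = 0.07289 kg·m². Taking the sense of the wad of gum's angular momentum as positive, L_{wad} = m v R = (0.00582)(6.99)(0.261) = 0.01062 kg·m²/s.
L_i = +I_p ω_p + m v R = +(0.07289)(5.38) + 0.01062 = 0.4028 kg·m²/s.
After sticking, I_f = I_p + m R² = 0.07289 + (0.00582)(0.261)² = 0.07329 kg·m².
ω_f = L_i / I_f = 0.4028 / 0.07329 = 5.496 rad/s.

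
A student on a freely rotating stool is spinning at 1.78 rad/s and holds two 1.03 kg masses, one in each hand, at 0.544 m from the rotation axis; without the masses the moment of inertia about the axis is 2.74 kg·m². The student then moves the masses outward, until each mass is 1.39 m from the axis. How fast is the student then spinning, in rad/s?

No external torque acts about the spin axis, so angular momentum is conserved.
I₁ = 2.74 + 2(1.03)(0.544)² = 3.350 kg·m²; I₂ = 2.74 + 2(1.03)(1.39)² = 6.720 kg·m².
ω₂ = I₁ω₁ / I₂ = (3.350)(1.78 rad/s) / (6.720) = 0.8872 rad/s.

ω₂ ≈ 0.887 rad/s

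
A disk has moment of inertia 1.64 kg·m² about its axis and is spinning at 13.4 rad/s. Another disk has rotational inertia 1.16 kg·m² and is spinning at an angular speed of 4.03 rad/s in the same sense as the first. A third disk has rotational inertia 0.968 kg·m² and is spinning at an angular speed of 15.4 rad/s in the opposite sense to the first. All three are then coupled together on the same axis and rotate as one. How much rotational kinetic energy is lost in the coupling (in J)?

ΔKE lost ≈ 253 J

The coupling torques are internal; angular momentum about the shared axis is conserved.
Taking A's sense as positive: L = (1.640)(13.4) + (1.160)(4.03) − (0.9680)(15.4) = 11.74 kg·m²·rad/s.
Combined I = 1.640 + 1.160 + 0.9680 = 3.768 kg·m².
ω_f = L / I = 11.74 / 3.768 = 3.117 rad/s.
KE_i = ½ΣIω² = 271.4 J; KE_f = ½(3.768)(3.117)² = 18.30 J.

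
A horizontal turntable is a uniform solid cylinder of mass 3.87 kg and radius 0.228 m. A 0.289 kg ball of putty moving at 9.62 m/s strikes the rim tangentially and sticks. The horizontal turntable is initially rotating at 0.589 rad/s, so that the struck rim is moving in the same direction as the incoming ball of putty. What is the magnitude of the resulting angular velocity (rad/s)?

The axle reaction passes through the axle and exerts no torque about it; angular momentum about the axle is conserved through the impact.
I_p = ½(3.87)(0.228)² = 0.1006 kg·m². Taking the sense of the ball of putty's angular momentum as positive, L_{ball} = m v R = (0.289)(9.62)(0.228) = 0.6339 kg·m²/s.
L_i = +I_p ω_p + m v R = +(0.1006)(0.589) + 0.6339 = 0.6931 kg·m²/s.
After sticking, I_f = I_p + m R² = 0.1006 + (0.289)(0.228)² = 0.1156 kg·m².
ω_f = L_i / I_f = 0.6931 / 0.1156 = 5.995 rad/s.

|ω_f| ≈ 6.00 rad/s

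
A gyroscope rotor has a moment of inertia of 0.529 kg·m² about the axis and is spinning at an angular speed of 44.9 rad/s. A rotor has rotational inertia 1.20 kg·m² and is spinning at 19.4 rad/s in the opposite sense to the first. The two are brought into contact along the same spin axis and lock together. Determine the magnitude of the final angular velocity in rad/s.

No external torque acts about the common axis, so total angular momentum is conserved.
Taking A's sense as positive: L = (0.5290)(44.9) − (1.200)(19.4) = 0.4721 kg·m²·rad/s.
Combined I = 0.5290 + 1.200 = 1.729 kg·m².
ω_f = L / I = 0.4721 / 1.729 = 0.2730 rad/s.

|ω_f| ≈ 0.273 rad/s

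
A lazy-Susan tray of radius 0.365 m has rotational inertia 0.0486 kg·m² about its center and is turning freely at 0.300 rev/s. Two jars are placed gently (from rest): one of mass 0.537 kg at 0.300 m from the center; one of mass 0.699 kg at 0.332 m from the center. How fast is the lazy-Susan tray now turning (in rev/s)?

ω_f ≈ 0.0838 rev/s

The added mass arrives with no angular momentum about the center, and any external torque about the center is negligible, so the system's angular momentum is conserved.
Added inertia Σmr² = (0.537)(0.300)² + (0.699)(0.332)² = 0.1254 kg·m²; I_f = 0.04860 + 0.1254 = 0.1740 kg·m².
ω_f = I_p ω_i / I_f = (0.04860)(0.300) / 0.1740 = 0.08380 rev/s.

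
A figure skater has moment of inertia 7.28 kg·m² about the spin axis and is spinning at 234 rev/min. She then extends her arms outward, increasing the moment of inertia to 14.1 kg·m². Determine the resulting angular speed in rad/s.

Angular momentum about the spin axis is conserved since the torque about it is zero.
ω₂ = I₁ω₁ / I₂ = (7.280)(234 rpm) / (14.10) = 120.8 rpm = 12.65 rad/s.

ω₂ ≈ 12.7 rad/s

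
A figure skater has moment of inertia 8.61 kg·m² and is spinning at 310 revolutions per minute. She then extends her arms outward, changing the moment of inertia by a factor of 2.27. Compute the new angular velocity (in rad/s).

ω₂ ≈ 14.3 rad/s

No external torque acts about the spin axis, so angular momentum is conserved.
I₂ = 2.27 × 8.61 = 19.54 kg·m².
ω₂ = I₁ω₁ / I₂ = (8.610)(310 rpm) / (19.54) = 136.6 rpm = 14.30 rad/s.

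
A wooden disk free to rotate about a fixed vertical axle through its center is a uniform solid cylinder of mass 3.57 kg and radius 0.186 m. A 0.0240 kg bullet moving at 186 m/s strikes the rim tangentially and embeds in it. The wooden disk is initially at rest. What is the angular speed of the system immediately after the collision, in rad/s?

About the axle the impulsive forces during the collision are internal, so angular momentum about that axis is conserved.
I_p = ½(3.57)(0.186)² = 0.06175 kg·m². Taking the sense of the bullet's angular momentum as positive, L_{bullet} = m v R = (0.0240)(186)(0.186) = 0.8303 kg·m²/s.
L_i = 0 + 0.8303 = 0.8303 kg·m²/s.
After sticking, I_f = I_p + m R² = 0.06175 + (0.0240)(0.186)² = 0.06258 kg·m².
ω_f = L_i / I_f = 0.8303 / 0.06258 = 13.27 rad/s.

|ω_f| ≈ 13.3 rad/s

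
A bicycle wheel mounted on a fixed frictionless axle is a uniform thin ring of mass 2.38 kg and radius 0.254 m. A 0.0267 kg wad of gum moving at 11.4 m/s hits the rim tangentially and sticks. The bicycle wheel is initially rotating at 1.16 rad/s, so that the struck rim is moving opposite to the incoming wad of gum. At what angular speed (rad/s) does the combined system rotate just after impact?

|ω_f| ≈ 0.649 rad/s

The axle reaction passes through the axle and exerts no torque about it; angular momentum about the axle is conserved through the impact.
I_p = (2.38)(0.254)² = 0.1535 kg·m². Taking the sense of the wad of gum's angular momentum as positive, L_{wad} = m v R = (0.0267)(11.4)(0.254) = 0.07731 kg·m²/s.
L_i = −I_p ω_p + m v R = −(0.1535)(1.16) + 0.07731 = -0.1008 kg·m²/s.
After sticking, I_f = I_p + m R² = 0.1535 + (0.0267)(0.254)² = 0.1553 kg·m².
ω_f = L_i / I_f = -0.1008 / 0.1553 = -0.6492 rad/s.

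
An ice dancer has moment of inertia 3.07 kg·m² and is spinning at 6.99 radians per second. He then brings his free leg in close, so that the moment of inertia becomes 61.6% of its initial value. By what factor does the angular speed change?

ω₂/ω₁ ≈ 1.62

With no external torque about the axis, L is conserved: I₁ω₁ = I₂ω₂.
I₂ = 0.616 × 3.07 = 1.891 kg·m².
ω₂/ω₁ = I₁/I₂ = 3.070 / 1.891 = 1.623.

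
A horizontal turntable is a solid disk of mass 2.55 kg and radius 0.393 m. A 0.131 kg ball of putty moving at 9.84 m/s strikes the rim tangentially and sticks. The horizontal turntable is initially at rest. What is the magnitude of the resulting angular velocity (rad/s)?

|ω_f| ≈ 2.33 rad/s

About the axle the impulsive forces during the collision are internal, so angular momentum about that axis is conserved.
I_p = ½(2.55)(0.393)² = 0.1969 kg·m². Taking the sense of the ball of putty's angular momentum as positive, L_{ball} = m v R = (0.131)(9.84)(0.393) = 0.5066 kg·m²/s.
L_i = 0 + 0.5066 = 0.5066 kg·m²/s.
After sticking, I_f = I_p + m R² = 0.1969 + (0.131)(0.393)² = 0.2172 kg·m².
ω_f = L_i / I_f = 0.5066 / 0.2172 = 2.333 rad/s.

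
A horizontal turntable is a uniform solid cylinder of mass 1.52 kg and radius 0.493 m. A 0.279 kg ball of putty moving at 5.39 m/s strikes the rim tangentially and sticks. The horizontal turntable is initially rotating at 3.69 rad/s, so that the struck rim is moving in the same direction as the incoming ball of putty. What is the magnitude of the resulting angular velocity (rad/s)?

|ω_f| ≈ 5.63 rad/s

The axle reaction passes through the axle and exerts no torque about it; angular momentum about the axle is conserved through the impact.
I_p = ½(1.52)(0.493)² = 0.1847 kg·m². Taking the sense of the ball of putty's angular momentum as positive, L_{ball} = m v R = (0.279)(5.39)(0.493) = 0.7414 kg·m²/s.
L_i = +I_p ω_p + m v R = +(0.1847)(3.69) + 0.7414 = 1.423 kg·m²/s.
After sticking, I_f = I_p + m R² = 0.1847 + (0.279)(0.493)² = 0.2525 kg·m².
ω_f = L_i / I_f = 1.423 / 0.2525 = 5.635 rad/s.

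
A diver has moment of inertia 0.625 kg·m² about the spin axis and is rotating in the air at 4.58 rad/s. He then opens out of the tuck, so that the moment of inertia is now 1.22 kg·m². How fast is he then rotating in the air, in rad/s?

Angular momentum about the spin axis is conserved since the torque about it is zero.
ω₂ = I₁ω₁ / I₂ = (0.6250)(4.58 rad/s) / (1.220) = 2.346 rad/s.

ω₂ ≈ 2.35 rad/s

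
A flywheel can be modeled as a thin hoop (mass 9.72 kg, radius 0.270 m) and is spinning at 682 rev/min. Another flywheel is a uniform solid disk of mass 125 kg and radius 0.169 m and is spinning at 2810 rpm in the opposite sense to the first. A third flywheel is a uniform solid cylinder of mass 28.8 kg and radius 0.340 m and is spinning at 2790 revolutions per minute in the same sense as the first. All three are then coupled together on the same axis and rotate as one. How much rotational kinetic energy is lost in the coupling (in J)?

ΔKE lost ≈ 1.50e+05 J

The coupling torques are internal; angular momentum about the shared axis is conserved.
Moments of inertia: I_A = (9.72)(0.270)² = 0.7086 kg·m²; I_B = ½(125)(0.169)² = 1.785 kg·m²; I_C = ½(28.8)(0.340)² = 1.665 kg·m².
Taking A's sense as positive: L = (0.7086)(682) − (1.785)(2810) + (1.665)(2790) = 111.6 kg·m²·rpm.
Combined I = 0.7086 + 1.785 + 1.665 = 4.158 kg·m².
ω_f = L / I = 111.6 / 4.158 = 26.83 rpm.
KE_i = ½ΣIω² = 1.501e+05 J; KE_f = ½(4.158)(2.810)² = 16.42 J.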